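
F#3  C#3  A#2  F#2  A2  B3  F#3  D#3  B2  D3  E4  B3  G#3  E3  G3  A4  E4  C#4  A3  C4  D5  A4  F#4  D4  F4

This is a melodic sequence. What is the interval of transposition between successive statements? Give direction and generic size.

up a 4th

Taking 5-note groups, the heads are F#3, B3, E4, A4, D5: the pattern moves up a 4th.
From F#3 to B3: up a 4th.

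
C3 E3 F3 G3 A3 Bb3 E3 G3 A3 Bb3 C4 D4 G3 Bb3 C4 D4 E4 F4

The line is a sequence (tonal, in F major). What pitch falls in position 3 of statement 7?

D5

The unit is 6 notes. Position-3 pitches of the 3 shown cells: F3, A3, C4.
Carrying that up a 3rd forward: E4 → G4 → Bb4 → D5.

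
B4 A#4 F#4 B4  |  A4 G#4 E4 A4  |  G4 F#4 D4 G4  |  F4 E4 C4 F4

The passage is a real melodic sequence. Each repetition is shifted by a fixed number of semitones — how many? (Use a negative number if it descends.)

-2

Unit = 4 notes; the statements start on B4, A4, G4, F4, moving down a 2nd each time.
B4→A4 is 69 − 71 = -2 semitones.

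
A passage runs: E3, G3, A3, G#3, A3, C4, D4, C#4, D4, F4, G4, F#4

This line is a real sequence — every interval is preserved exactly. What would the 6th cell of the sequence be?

Unit = 4 notes; the statements start on E3, A3, D4, moving up a 4th each time.
Extending up a 4th: G4 → C5 → F5.
So cell 6 is F5 Ab5 Bb5 A5.

F5 Ab5 Bb5 A5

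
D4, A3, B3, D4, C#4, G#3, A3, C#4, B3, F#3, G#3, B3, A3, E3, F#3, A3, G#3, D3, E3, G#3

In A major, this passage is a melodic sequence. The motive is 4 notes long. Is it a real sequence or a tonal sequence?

tonal

Every note is diatonic to A major.
Cell 1 has +2 semitones from note 2 to 3, but cell 2 has +1 — the interval quality changes while the contour stays the same, which is the hallmark of a tonal sequence.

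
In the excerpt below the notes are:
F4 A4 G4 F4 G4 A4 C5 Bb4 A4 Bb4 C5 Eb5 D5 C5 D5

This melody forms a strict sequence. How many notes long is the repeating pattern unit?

There are 15 notes; a 5-note unit gives 3 cells:
F4 A4 G4 F4 G4 | A4 C5 Bb4 A4 Bb4 | C5 Eb5 D5 C5 D5
Each cell is the previous one up a 3rd — so the unit is 5 notes.

5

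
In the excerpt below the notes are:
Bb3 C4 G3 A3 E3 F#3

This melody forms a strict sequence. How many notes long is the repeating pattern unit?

6 notes total. Splitting into 3 groups of 2:
Bb3 C4 | G3 A3 | E3 F#3
That's a consistent down a 3rd shift per cell, and no other grouping gives one.

2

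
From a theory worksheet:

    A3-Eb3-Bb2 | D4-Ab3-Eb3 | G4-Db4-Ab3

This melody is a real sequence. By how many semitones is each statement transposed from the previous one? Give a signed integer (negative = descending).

5

Taking 3-note groups, the heads are A3, D4, G4: the pattern moves up a 4th.
A3 to D4 spans +5 semitones.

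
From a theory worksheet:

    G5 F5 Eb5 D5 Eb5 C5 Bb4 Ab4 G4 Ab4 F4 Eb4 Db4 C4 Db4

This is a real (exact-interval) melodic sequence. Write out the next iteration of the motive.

Unit = 5 notes; the statements start on G5, C5, F4, moving down a 5th each time.
Statement 4 starts on Bb3 and keeps the same exact contour: Bb3 Ab3 Gb3 F3 Gb3.

Bb3 Ab3 Gb3 F3 Gb3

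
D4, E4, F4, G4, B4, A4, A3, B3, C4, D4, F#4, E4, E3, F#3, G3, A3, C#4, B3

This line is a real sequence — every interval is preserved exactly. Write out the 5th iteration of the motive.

F#2 G#2 A2 B2 D#3 C#3

With a 6-note motive the entries are D4, A3, E3, each down a 4th from the previous.
Extending down a 4th: B2 → F#2.
Statement 5 starts on F#2 and keeps the same exact contour: F#2 G#2 A2 B2 D#3 C#3.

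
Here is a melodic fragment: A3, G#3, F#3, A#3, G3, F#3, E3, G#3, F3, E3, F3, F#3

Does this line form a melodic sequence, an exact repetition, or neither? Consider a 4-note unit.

neither

Note 3 of cell 3 is F3; if this were a sequence it would be D3. No unit length gives a consistent transposition pattern.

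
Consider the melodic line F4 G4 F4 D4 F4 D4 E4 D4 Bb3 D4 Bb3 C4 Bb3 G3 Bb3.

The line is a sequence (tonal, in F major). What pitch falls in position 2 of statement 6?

Grouping in 5s, the 2nd note of each cell is G4, E4, C4.
Carrying that down a 3rd forward: A3 → F3 → D3.

D3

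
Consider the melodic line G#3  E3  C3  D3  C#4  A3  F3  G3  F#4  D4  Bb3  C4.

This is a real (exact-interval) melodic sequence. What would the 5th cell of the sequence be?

E5 C5 Ab4 Bb4

Unit = 4 notes; the statements start on G#3, C#4, F#4, moving up a 4th each time.
Carrying on: B4 → E5.
From E5 the exact shape gives E5 C5 Ab4 Bb4.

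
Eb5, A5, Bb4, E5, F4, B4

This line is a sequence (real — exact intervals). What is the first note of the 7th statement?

A2

With a 2-note motive the entries are Eb5, Bb4, F4, each down a 4th from the previous.
Continuing: C4 → G3 → D3 → A2. Statement 7 starts on A2.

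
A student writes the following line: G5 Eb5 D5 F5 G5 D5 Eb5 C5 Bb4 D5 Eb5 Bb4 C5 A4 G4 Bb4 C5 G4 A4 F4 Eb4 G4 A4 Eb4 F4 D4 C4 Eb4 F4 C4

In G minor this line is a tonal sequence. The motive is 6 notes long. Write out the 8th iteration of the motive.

G3 Eb3 D3 F3 G3 D3

The 6-note cells begin on G5, Eb5, C5, A4, F4 — each down a 3rd from the last.
Continuing the starts: D4 → Bb3 → G3.
Statement 8 starts on G3 and keeps the same diatonic contour: G3 Eb3 D3 F3 G3 D3.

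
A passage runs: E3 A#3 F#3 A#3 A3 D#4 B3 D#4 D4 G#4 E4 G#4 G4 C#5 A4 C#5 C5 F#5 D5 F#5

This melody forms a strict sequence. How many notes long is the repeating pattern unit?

Try groups of 4 (5 cells in 20 notes):
E3 A#3 F#3 A#3 | A3 D#4 B3 D#4 | D4 G#4 E4 G#4 | G4 C#5 A4 C#5 | C5 F#5 D5 F#5
That's a consistent up a 4th shift per cell, and no other grouping gives one.

4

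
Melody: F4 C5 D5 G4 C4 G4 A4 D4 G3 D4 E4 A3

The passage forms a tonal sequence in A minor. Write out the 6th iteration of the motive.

Unit = 4 notes; the statements start on F4, C4, G3, moving down a 4th each time.
Carrying on: D3 → A2 → E2.
Statement 6 starts on E2 and keeps the same diatonic contour: E2 B2 C3 F2.

E2 B2 C3 F2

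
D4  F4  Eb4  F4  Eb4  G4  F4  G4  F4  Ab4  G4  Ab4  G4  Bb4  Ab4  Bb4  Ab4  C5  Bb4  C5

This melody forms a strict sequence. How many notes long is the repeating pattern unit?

4

Try groups of 4 (5 cells in 20 notes):
D4 F4 Eb4 F4 | Eb4 G4 F4 G4 | F4 Ab4 G4 Ab4 | G4 Bb4 Ab4 Bb4 | Ab4 C5 Bb4 C5
Every group is a transposition up a 2nd of the one before; no shorter unit works.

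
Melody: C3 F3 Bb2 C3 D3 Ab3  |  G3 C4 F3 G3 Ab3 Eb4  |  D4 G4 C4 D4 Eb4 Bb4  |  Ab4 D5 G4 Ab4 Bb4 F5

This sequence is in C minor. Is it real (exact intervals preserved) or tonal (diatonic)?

Every note is diatonic to C minor.
Cell 1 has +2 semitones from note 4 to 5, but cell 2 has +1 — the interval quality changes while the contour stays the same, which is the hallmark of a tonal sequence.

tonal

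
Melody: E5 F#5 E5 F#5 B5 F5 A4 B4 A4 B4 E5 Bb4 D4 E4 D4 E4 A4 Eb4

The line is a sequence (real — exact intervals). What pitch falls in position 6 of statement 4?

Grouping in 6s, the 6th note of each cell is F5, Bb4, Eb4.
Each moves down a 5th; the next is Ab3.

Ab3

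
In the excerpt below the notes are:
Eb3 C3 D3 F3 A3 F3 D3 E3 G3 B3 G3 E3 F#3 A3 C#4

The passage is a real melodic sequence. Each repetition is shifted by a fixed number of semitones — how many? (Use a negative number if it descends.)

Taking 5-note groups, the heads are Eb3, F3, G3: the pattern moves up a 2nd.
Counting half-steps from Eb3 to F3: 2.

2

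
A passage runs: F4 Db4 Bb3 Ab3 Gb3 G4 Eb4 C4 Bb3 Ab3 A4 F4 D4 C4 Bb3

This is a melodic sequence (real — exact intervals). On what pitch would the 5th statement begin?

Unit = 5 notes; the statements start on F4, G4, A4, moving up a 2nd each time.
Extending the heads up a 2nd: B4 → C#5.

C#5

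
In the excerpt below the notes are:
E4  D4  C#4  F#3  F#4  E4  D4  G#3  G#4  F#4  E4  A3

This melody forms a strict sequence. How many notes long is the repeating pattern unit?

4

There are 12 notes; a 4-note unit gives 3 cells:
E4 D4 C#4 F#3 | F#4 E4 D4 G#3 | G#4 F#4 E4 A3
Each cell is the previous one up a 2nd — so the unit is 4 notes.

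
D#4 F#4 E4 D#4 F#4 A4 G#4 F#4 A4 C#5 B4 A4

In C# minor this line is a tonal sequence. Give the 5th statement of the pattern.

E5 G#5 F#5 E5

Taking 4-note groups, the heads are D#4, F#4, A4: the pattern moves up a 3rd.
Continuing the starts: C#5 → E5.
From E5 the diatonic shape gives E5 G#5 F#5 E5.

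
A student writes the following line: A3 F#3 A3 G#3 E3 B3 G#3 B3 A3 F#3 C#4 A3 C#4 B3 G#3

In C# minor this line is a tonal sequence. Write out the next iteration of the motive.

Unit = 5 notes; the statements start on A3, B3, C#4, moving up a 2nd each time.
From D#4 the diatonic shape gives D#4 B3 D#4 C#4 A3.

D#4 B3 D#4 C#4 A3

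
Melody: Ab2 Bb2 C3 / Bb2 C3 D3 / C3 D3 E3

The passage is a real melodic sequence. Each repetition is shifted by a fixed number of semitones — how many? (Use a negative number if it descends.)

2

Taking 3-note groups, the heads are Ab2, Bb2, C3: the pattern moves up a 2nd.
Ab2→Bb2 is 46 − 44 = 2 semitones.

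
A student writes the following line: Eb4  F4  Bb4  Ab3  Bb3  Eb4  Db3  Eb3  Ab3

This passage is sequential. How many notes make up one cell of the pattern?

3

Try groups of 3 (3 cells in 9 notes):
Eb4 F4 Bb4 | Ab3 Bb3 Eb4 | Db3 Eb3 Ab3
That's a consistent down a 5th shift per cell, and no other grouping gives one.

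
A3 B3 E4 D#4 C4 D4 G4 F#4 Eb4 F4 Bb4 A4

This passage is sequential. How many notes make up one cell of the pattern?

Try groups of 4 (3 cells in 12 notes):
A3 B3 E4 D#4 | C4 D4 G4 F#4 | Eb4 F4 Bb4 A4
That's a consistent up a 3rd shift per cell, and no other grouping gives one.

4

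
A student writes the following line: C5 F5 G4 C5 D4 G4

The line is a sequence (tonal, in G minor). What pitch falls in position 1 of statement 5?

With 2-note cells, note 1 of each statement runs C5, G4, D4.
Each moves down a 4th. Continuing: A3 → Eb3.

Eb3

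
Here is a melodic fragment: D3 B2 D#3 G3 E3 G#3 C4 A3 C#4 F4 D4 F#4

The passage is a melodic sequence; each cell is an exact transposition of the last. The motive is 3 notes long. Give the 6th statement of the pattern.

The 3-note cells begin on D3, G3, C4, F4 — each up a 4th from the last.
Extending up a 4th: Bb4 → Eb5.
Statement 6 starts on Eb5 and keeps the same exact contour: Eb5 C5 E5.

Eb5 C5 E5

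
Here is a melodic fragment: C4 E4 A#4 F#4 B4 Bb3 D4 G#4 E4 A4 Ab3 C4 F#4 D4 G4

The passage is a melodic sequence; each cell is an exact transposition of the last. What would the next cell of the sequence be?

With a 5-note motive the entries are C4, Bb3, Ab3, each down a 2nd from the previous.
Statement 4 starts on Gb3 and keeps the same exact contour: Gb3 Bb3 E4 C4 F4.

Gb3 Bb3 E4 C4 F4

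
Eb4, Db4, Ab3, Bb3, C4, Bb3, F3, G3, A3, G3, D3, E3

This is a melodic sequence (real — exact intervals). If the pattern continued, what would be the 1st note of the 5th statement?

D#3

With 4-note cells, note 1 of each statement runs Eb4, C4, A3.
Each moves down a 3rd. Continuing: F#3 → D#3.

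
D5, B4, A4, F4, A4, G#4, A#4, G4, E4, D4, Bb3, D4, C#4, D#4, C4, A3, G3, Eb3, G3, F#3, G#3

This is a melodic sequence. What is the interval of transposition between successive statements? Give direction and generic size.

The 7-note cells begin on D5, G4, C4 — each down a 5th from the last.
D5 to G4 is down a 5th.

down a 5th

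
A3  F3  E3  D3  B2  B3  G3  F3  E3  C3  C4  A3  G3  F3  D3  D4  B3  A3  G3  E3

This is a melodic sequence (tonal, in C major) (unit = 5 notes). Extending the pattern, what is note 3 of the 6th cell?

With 5-note cells, note 3 of each statement runs E3, F3, G3, A3.
Each moves up a 2nd. Continuing: B3 → C4.

C4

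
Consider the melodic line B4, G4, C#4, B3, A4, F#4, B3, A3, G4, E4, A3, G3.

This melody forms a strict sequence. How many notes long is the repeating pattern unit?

4

Try groups of 4 (3 cells in 12 notes):
B4 G4 C#4 B3 | A4 F#4 B3 A3 | G4 E4 A3 G3
That's a consistent down a 2nd shift per cell, and no other grouping gives one.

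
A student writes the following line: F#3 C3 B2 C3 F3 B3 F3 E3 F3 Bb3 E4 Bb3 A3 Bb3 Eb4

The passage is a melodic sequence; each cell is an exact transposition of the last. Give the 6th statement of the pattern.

Taking 5-note groups, the heads are F#3, B3, E4: the pattern moves up a 4th.
Extending up a 4th: A4 → D5 → G5.
Statement 6 starts on G5 and keeps the same exact contour: G5 Db5 C5 Db5 Gb5.

G5 Db5 C5 Db5 Gb5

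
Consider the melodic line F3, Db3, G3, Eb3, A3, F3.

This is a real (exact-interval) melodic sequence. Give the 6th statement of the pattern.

D#4 B3

With a 2-note motive the entries are F3, G3, A3, each up a 2nd from the previous.
Extending up a 2nd: B3 → C#4 → D#4.
Statement 6 starts on D#4 and keeps the same exact contour: D#4 B3.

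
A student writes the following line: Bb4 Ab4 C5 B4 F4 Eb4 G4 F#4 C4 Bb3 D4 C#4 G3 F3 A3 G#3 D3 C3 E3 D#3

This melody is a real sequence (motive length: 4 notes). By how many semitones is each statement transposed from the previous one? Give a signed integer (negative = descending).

The 4-note cells begin on Bb4, F4, C4, G3, D3 — each down a 4th from the last.
Bb4→F4 is 65 − 70 = -5 semitones.

-5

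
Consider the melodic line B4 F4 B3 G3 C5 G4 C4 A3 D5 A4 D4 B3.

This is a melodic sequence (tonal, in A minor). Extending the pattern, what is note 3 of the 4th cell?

E4

With 4-note cells, note 3 of each statement runs B3, C4, D4.
One more up a 2nd gives E4.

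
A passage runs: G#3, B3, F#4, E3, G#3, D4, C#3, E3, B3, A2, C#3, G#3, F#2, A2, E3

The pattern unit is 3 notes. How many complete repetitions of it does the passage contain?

15 notes in groups of 3 gives 15/3 = 5 statements.
Starts: G#3, E3, C#3, A2, F#2 — each down a 3rd.

5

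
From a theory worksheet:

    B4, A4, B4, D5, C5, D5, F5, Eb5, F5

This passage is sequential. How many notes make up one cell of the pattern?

Try groups of 3 (3 cells in 9 notes):
B4 A4 B4 | D5 C5 D5 | F5 Eb5 F5
Every group is a transposition up a 3rd of the one before; no shorter unit works.

3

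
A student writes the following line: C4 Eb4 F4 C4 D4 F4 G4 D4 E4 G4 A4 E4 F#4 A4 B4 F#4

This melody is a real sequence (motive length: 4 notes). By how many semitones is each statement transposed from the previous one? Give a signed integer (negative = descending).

2

Unit = 4 notes; the statements start on C4, D4, E4, F#4, moving up a 2nd each time.
Counting half-steps from C4 to D4: 2.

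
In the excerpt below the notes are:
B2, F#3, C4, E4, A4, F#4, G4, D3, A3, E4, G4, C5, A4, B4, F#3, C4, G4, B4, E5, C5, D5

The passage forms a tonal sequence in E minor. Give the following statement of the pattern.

The 7-note cells begin on B2, D3, F#3 — each up a 3rd from the last.
From A3 the diatonic shape gives A3 E4 B4 D5 G5 E5 F#5.

A3 E4 B4 D5 G5 E5 F#5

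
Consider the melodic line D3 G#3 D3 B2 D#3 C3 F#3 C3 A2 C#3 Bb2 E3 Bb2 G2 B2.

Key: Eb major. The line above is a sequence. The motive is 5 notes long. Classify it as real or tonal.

real

Each cell has the same semitone pattern (6, -6, -3, 4) — intervals are preserved exactly.
And B2 lies outside Eb major, so the sequence is real rather than tonal.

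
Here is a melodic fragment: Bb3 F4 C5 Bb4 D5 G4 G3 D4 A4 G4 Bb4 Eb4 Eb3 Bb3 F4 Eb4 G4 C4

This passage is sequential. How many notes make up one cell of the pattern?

6

18 notes total. Splitting into 3 groups of 6:
Bb3 F4 C5 Bb4 D5 G4 | G3 D4 A4 G4 Bb4 Eb4 | Eb3 Bb3 F4 Eb4 G4 C4
Every group is a transposition down a 3rd of the one before; no shorter unit works.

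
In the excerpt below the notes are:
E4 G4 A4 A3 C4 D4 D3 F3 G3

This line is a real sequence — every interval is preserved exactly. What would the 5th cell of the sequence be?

The 3-note cells begin on E4, A3, D3 — each down a 5th from the last.
Extending down a 5th: G2 → C2.
Statement 5 starts on C2 and keeps the same exact contour: C2 Eb2 F2.

C2 Eb2 F2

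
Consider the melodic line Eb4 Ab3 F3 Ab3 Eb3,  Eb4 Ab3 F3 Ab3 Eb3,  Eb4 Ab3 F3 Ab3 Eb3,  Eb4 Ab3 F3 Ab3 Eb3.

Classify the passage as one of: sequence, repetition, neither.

repetition

Each 5-note cell is identical (Eb4 Ab3 F3 Ab3 Eb3), restated at the same pitch.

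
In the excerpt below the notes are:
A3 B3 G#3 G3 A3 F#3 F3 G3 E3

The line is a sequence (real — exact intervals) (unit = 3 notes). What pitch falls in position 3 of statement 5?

C3

Grouping in 3s, the 3rd note of each cell is G#3, F#3, E3.
Extending down a 2nd: D3 → C3.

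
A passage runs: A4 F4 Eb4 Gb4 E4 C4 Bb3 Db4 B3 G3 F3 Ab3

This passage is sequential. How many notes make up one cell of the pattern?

4

12 notes total. Splitting into 3 groups of 4:
A4 F4 Eb4 Gb4 | E4 C4 Bb3 Db4 | B3 G3 F3 Ab3
Every group is a transposition down a 4th of the one before; no shorter unit works.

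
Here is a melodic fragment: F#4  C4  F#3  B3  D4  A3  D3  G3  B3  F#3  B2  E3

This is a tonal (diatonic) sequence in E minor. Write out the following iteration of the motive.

With a 4-note motive the entries are F#4, D4, B3, each down a 3rd from the previous.
So cell 4 is G3 D3 G2 C3.

G3 D3 G2 C3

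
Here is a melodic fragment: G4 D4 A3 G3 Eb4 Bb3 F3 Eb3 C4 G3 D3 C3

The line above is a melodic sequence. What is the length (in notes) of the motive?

4

There are 12 notes; a 4-note unit gives 3 cells:
G4 D4 A3 G3 | Eb4 Bb3 F3 Eb3 | C4 G3 D3 C3
Each cell is the previous one down a 3rd — so the unit is 4 notes.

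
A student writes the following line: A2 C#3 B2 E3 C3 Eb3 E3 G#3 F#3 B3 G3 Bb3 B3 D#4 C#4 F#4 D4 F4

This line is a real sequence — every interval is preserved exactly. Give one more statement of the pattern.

Unit = 6 notes; the statements start on A2, E3, B3, moving up a 5th each time.
From F#4 the exact shape gives F#4 A#4 G#4 C#5 A4 C5.

F#4 A#4 G#4 C#5 A4 C5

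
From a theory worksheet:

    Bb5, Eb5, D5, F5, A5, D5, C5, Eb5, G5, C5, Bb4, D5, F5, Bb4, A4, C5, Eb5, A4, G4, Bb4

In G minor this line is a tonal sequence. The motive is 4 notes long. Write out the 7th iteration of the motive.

Taking 4-note groups, the heads are Bb5, A5, G5, F5, Eb5: the pattern moves down a 2nd.
Carrying on: D5 → C5.
From C5 the diatonic shape gives C5 F4 Eb4 G4.

C5 F4 Eb4 G4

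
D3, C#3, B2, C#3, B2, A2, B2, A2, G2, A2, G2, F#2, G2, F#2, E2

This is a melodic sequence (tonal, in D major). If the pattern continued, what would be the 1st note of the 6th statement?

F#2

Grouping in 3s, the 1st note of each cell is D3, C#3, B2, A2, G2.
One more down a 2nd gives F#2.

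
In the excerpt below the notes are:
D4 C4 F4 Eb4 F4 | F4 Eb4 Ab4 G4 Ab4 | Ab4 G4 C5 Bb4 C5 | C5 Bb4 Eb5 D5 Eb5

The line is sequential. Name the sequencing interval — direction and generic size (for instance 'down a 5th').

Taking 5-note groups, the heads are D4, F4, Ab4, C5: the pattern moves up a 3rd.
D4 to F4 is up a 3rd.

up a 3rd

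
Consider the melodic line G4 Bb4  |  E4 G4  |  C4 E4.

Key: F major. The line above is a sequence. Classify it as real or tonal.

tonal

Every note is diatonic to F major.
Cell 1 has +3 semitones from note 1 to 2, but cell 3 has +4 — the interval quality changes while the contour stays the same, which is the hallmark of a tonal sequence.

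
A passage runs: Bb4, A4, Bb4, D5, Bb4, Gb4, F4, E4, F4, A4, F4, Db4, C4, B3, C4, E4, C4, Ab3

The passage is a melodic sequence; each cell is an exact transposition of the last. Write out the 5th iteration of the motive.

With a 6-note motive the entries are Bb4, F4, C4, each down a 4th from the previous.
Continuing the starts: G3 → D3.
From D3 the exact shape gives D3 C#3 D3 F#3 D3 Bb2.

D3 C#3 D3 F#3 D3 Bb2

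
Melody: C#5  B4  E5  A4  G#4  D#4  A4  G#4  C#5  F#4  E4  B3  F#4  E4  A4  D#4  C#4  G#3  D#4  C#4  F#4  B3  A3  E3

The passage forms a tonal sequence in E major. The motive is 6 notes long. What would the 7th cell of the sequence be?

Taking 6-note groups, the heads are C#5, A4, F#4, D#4: the pattern moves down a 3rd.
Carrying on: B3 → G#3 → E3.
From E3 the diatonic shape gives E3 D#3 G#3 C#3 B2 F#2.

E3 D#3 G#3 C#3 B2 F#2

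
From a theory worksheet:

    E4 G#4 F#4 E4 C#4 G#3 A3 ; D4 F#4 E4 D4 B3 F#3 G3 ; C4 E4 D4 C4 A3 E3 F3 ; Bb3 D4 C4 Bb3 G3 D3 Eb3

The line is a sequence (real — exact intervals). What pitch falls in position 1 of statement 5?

The unit is 7 notes. Position-1 pitches of the 4 shown cells: E4, D4, C4, Bb3.
One more down a 2nd gives Ab3.

Ab3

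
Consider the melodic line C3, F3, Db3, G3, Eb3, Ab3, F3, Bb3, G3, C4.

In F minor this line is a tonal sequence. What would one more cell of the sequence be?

With a 2-note motive the entries are C3, Db3, Eb3, F3, G3, each up a 2nd from the previous.
Statement 6 starts on Ab3 and keeps the same diatonic contour: Ab3 Db4.

Ab3 Db4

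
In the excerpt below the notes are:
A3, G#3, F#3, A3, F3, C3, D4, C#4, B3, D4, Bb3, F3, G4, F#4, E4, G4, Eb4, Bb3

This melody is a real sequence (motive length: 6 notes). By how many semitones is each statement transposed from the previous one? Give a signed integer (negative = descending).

With a 6-note motive the entries are A3, D4, G4, each up a 4th from the previous.
A3→D4 is 62 − 57 = 5 semitones.

5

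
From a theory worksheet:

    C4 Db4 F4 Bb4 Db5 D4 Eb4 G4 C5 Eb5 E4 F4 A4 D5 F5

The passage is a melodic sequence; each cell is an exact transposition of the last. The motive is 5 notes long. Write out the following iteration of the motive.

F#4 G4 B4 E5 G5

The 5-note cells begin on C4, D4, E4 — each up a 2nd from the last.
Statement 4 starts on F#4 and keeps the same exact contour: F#4 G4 B4 E5 G5.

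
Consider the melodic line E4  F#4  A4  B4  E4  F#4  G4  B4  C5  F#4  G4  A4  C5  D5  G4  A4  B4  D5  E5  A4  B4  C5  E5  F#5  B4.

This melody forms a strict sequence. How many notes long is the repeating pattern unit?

5

25 notes total. Splitting into 5 groups of 5:
E4 F#4 A4 B4 E4 | F#4 G4 B4 C5 F#4 | G4 A4 C5 D5 G4 | A4 B4 D5 E5 A4 | B4 C5 E5 F#5 B4
Every group is a transposition up a 2nd of the one before; no shorter unit works.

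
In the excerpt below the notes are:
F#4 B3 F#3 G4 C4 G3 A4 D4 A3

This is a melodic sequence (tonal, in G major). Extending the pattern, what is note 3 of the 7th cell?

With 3-note cells, note 3 of each statement runs F#3, G3, A3.
Extending up a 2nd: B3 → C4 → D4 → E4.

E4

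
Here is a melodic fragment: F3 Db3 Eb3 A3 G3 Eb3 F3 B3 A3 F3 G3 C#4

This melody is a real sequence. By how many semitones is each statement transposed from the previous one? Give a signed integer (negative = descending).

2

Unit = 4 notes; the statements start on F3, G3, A3, moving up a 2nd each time.
Counting half-steps from F3 to G3: 2.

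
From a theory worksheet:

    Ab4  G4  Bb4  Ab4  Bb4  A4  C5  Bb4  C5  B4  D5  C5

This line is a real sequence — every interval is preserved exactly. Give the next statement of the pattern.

D5 C#5 E5 D5

Unit = 4 notes; the statements start on Ab4, Bb4, C5, moving up a 2nd each time.
So cell 4 is D5 C#5 E5 D5.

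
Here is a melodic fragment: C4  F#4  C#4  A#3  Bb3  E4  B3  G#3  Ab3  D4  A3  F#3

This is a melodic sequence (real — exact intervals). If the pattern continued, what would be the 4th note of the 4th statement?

E3

The unit is 4 notes. Position-4 pitches of the 3 shown cells: A#3, G#3, F#3.
From F#3, down a 2nd gives E3.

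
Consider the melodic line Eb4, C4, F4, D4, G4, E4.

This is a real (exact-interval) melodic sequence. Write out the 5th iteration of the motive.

Taking 2-note groups, the heads are Eb4, F4, G4: the pattern moves up a 2nd.
Carrying on: A4 → B4.
Statement 5 starts on B4 and keeps the same exact contour: B4 G#4.

B4 G#4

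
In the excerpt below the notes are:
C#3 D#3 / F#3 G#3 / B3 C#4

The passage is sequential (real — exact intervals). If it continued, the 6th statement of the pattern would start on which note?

D5

Unit = 2 notes; the statements start on C#3, F#3, B3, moving up a 4th each time.
Extending the heads up a 4th: E4 → A4 → D5.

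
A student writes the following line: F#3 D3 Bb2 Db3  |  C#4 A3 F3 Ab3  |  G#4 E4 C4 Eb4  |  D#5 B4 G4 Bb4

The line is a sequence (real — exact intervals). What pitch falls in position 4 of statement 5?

F5

Grouping in 4s, the 4th note of each cell is Db3, Ab3, Eb4, Bb4.
From Bb4, up a 5th gives F5.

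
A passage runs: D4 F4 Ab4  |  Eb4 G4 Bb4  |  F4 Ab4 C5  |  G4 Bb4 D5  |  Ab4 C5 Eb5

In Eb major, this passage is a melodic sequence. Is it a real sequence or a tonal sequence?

Every note is diatonic to Eb major.
Cell 1 has +3 semitones from note 1 to 2, but cell 2 has +4 — the interval quality changes while the contour stays the same, which is the hallmark of a tonal sequence.

tonal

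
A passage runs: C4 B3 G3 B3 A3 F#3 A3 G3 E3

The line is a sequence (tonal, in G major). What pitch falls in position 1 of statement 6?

With 3-note cells, note 1 of each statement runs C4, B3, A3.
Each moves down a 2nd. Continuing: G3 → F#3 → E3.

E3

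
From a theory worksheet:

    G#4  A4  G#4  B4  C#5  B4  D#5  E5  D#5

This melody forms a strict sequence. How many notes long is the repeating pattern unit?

There are 9 notes; a 3-note unit gives 3 cells:
G#4 A4 G#4 | B4 C#5 B4 | D#5 E5 D#5
Every group is a transposition up a 3rd of the one before; no shorter unit works.

3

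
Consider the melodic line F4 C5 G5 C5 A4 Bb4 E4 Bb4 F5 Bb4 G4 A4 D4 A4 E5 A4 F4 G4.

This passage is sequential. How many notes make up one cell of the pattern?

6

There are 18 notes; a 6-note unit gives 3 cells:
F4 C5 G5 C5 A4 Bb4 | E4 Bb4 F5 Bb4 G4 A4 | D4 A4 E5 A4 F4 G4
That's a consistent down a 2nd shift per cell, and no other grouping gives one.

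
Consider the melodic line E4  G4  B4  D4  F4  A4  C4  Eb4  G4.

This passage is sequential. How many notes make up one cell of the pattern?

There are 9 notes; a 3-note unit gives 3 cells:
E4 G4 B4 | D4 F4 A4 | C4 Eb4 G4
That's a consistent down a 2nd shift per cell, and no other grouping gives one.

3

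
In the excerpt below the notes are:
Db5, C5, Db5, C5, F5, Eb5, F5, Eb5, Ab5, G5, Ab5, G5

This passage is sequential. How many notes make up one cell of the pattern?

4

Try groups of 4 (3 cells in 12 notes):
Db5 C5 Db5 C5 | F5 Eb5 F5 Eb5 | Ab5 G5 Ab5 G5
Every group is a transposition up a 3rd of the one before; no shorter unit works.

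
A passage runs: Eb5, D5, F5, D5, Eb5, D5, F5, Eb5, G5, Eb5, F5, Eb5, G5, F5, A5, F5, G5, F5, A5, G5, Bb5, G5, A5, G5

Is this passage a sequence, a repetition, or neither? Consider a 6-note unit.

Each 6-note cell is the previous one transposed up a 2nd.

sequence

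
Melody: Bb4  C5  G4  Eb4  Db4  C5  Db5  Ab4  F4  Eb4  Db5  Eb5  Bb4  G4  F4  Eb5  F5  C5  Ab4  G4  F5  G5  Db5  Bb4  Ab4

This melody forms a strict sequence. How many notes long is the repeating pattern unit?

25 notes total. Splitting into 5 groups of 5:
Bb4 C5 G4 Eb4 Db4 | C5 Db5 Ab4 F4 Eb4 | Db5 Eb5 Bb4 G4 F4 | Eb5 F5 C5 Ab4 G4 | F5 G5 Db5 Bb4 Ab4
Each cell is the previous one up a 2nd — so the unit is 5 notes.

5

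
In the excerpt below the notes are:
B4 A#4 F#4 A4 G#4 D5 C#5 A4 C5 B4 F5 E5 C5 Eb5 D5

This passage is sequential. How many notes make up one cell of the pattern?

15 notes total. Splitting into 3 groups of 5:
B4 A#4 F#4 A4 G#4 | D5 C#5 A4 C5 B4 | F5 E5 C5 Eb5 D5
That's a consistent up a 3rd shift per cell, and no other grouping gives one.

5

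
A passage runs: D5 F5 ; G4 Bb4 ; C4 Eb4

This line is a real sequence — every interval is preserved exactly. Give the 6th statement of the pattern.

With a 2-note motive the entries are D5, G4, C4, each down a 5th from the previous.
Extending down a 5th: F3 → Bb2 → Eb2.
Statement 6 starts on Eb2 and keeps the same exact contour: Eb2 Gb2.

Eb2 Gb2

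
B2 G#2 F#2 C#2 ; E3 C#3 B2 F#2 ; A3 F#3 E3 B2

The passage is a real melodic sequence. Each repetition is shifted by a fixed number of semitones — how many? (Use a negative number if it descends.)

5

Taking 4-note groups, the heads are B2, E3, A3: the pattern moves up a 4th.
Counting half-steps from B2 to E3: 5.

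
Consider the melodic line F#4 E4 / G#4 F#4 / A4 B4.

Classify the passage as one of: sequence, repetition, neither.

neither

Note 2 of cell 3 is B4; if this were a sequence it would be G#4. No unit length gives a consistent transposition pattern.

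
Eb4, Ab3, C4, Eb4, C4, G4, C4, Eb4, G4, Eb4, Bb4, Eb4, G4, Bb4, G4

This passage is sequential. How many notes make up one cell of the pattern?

15 notes total. Splitting into 3 groups of 5:
Eb4 Ab3 C4 Eb4 C4 | G4 C4 Eb4 G4 Eb4 | Bb4 Eb4 G4 Bb4 G4
Every group is a transposition up a 3rd of the one before; no shorter unit works.

5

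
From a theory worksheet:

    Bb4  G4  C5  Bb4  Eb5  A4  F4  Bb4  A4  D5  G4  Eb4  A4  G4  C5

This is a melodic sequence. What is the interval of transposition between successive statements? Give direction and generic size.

down a 2nd

With a 5-note motive the entries are Bb4, A4, G4, each down a 2nd from the previous.
Bb4 to A4 is down a 2nd.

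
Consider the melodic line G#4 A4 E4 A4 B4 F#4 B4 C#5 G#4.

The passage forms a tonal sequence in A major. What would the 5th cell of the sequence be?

Taking 3-note groups, the heads are G#4, A4, B4: the pattern moves up a 2nd.
Carrying on: C#5 → D5.
So cell 5 is D5 E5 B4.

D5 E5 B4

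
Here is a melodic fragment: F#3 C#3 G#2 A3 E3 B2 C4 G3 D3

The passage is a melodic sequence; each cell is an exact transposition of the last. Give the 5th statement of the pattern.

Gb4 Db4 Ab3

The 3-note cells begin on F#3, A3, C4 — each up a 3rd from the last.
Extending up a 3rd: Eb4 → Gb4.
Statement 5 starts on Gb4 and keeps the same exact contour: Gb4 Db4 Ab3.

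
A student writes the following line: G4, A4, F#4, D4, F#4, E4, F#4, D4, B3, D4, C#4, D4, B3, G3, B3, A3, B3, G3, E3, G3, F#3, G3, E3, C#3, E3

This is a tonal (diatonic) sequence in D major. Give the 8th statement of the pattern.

G2 A2 F#2 D2 F#2

The 5-note cells begin on G4, E4, C#4, A3, F#3 — each down a 3rd from the last.
Continuing the starts: D3 → B2 → G2.
From G2 the diatonic shape gives G2 A2 F#2 D2 F#2.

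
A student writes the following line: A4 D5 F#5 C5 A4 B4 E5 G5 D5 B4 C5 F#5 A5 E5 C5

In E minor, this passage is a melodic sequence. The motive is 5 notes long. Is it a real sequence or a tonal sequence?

Every note is diatonic to E minor.
Cell 1 has +4 semitones from note 2 to 3, but cell 2 has +3 — the interval quality changes while the contour stays the same, which is the hallmark of a tonal sequence.

tonal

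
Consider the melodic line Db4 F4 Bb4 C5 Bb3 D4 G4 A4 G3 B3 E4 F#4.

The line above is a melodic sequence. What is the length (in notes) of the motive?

There are 12 notes; a 4-note unit gives 3 cells:
Db4 F4 Bb4 C5 | Bb3 D4 G4 A4 | G3 B3 E4 F#4
Each cell is the previous one down a 3rd — so the unit is 4 notes.

4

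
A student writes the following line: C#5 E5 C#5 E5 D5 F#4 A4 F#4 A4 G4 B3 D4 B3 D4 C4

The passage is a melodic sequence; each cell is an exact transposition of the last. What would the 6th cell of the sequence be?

The 5-note cells begin on C#5, F#4, B3 — each down a 5th from the last.
Continuing the starts: E3 → A2 → D2.
From D2 the exact shape gives D2 F2 D2 F2 Eb2.

D2 F2 D2 F2 Eb2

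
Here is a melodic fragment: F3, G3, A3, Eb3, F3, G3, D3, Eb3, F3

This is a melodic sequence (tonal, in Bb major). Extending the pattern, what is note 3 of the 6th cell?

With 3-note cells, note 3 of each statement runs A3, G3, F3.
Extending down a 2nd: Eb3 → D3 → C3.

C3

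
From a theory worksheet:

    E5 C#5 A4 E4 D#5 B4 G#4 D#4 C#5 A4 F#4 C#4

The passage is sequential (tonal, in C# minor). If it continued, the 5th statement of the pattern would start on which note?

With a 4-note motive the entries are E5, D#5, C#5, each down a 2nd from the previous.
Extending the heads down a 2nd: B4 → A4.

A4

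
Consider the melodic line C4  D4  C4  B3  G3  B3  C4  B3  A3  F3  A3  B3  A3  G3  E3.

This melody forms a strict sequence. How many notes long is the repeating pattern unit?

15 notes total. Splitting into 3 groups of 5:
C4 D4 C4 B3 G3 | B3 C4 B3 A3 F3 | A3 B3 A3 G3 E3
Each cell is the previous one down a 2nd — so the unit is 5 notes.

5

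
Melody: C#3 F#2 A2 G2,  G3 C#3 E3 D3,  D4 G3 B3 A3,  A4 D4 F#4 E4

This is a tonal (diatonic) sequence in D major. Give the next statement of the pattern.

Unit = 4 notes; the statements start on C#3, G3, D4, A4, moving up a 5th each time.
So cell 5 is E5 A4 C#5 B4.

E5 A4 C#5 B4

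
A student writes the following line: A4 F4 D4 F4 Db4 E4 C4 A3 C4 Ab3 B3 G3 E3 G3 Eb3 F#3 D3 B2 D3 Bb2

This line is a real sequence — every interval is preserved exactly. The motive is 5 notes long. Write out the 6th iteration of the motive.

G#2 E2 C#2 E2 C2

Taking 5-note groups, the heads are A4, E4, B3, F#3: the pattern moves down a 4th.
Continuing the starts: C#3 → G#2.
So cell 6 is G#2 E2 C#2 E2 C2.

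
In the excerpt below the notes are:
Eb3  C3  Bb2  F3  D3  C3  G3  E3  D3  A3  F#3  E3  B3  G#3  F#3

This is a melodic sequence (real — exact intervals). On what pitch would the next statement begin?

C#4

The 3-note cells begin on Eb3, F3, G3, A3, B3 — each up a 2nd from the last.
The next head, up a 2nd from B3, is C#4.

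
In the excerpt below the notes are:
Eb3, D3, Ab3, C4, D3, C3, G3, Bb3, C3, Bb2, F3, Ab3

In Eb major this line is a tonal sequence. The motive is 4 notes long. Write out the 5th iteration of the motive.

Unit = 4 notes; the statements start on Eb3, D3, C3, moving down a 2nd each time.
Carrying on: Bb2 → Ab2.
Statement 5 starts on Ab2 and keeps the same diatonic contour: Ab2 G2 D3 F3.

Ab2 G2 D3 F3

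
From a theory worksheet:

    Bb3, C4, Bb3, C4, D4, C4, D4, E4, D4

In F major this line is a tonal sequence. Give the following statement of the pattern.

The 3-note cells begin on Bb3, C4, D4 — each up a 2nd from the last.
From E4 the diatonic shape gives E4 F4 E4.

E4 F4 E4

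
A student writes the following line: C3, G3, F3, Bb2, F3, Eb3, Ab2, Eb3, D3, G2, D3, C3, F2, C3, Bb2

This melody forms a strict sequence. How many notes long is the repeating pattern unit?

Try groups of 3 (5 cells in 15 notes):
C3 G3 F3 | Bb2 F3 Eb3 | Ab2 Eb3 D3 | G2 D3 C3 | F2 C3 Bb2
Each cell is the previous one down a 2nd — so the unit is 3 notes.

3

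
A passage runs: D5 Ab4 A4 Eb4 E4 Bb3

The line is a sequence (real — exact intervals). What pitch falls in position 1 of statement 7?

G#2

The unit is 2 notes. Position-1 pitches of the 3 shown cells: D5, A4, E4.
Carrying that down a 4th forward: B3 → F#3 → C#3 → G#2.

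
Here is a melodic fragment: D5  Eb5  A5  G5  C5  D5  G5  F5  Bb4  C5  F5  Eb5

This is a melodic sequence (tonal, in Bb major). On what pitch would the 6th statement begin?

Unit = 4 notes; the statements start on D5, C5, Bb4, moving down a 2nd each time.
Extending the heads down a 2nd: A4 → G4 → F4.

F4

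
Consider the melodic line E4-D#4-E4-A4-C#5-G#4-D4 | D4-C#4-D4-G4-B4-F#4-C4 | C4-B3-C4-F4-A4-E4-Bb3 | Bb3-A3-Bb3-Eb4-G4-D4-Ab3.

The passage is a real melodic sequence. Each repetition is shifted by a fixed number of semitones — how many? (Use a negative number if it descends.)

With a 7-note motive the entries are E4, D4, C4, Bb3, each down a 2nd from the previous.
E4 to D4 spans -2 semitones.

-2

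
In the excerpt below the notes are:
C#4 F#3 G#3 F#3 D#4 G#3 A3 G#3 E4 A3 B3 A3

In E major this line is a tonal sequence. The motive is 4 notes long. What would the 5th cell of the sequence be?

Unit = 4 notes; the statements start on C#4, D#4, E4, moving up a 2nd each time.
Extending up a 2nd: F#4 → G#4.
Statement 5 starts on G#4 and keeps the same diatonic contour: G#4 C#4 D#4 C#4.

G#4 C#4 D#4 C#4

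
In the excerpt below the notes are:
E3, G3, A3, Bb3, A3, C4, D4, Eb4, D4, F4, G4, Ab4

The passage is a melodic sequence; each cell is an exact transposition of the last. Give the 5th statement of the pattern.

Taking 4-note groups, the heads are E3, A3, D4: the pattern moves up a 4th.
Extending up a 4th: G4 → C5.
From C5 the exact shape gives C5 Eb5 F5 Gb5.

C5 Eb5 F5 Gb5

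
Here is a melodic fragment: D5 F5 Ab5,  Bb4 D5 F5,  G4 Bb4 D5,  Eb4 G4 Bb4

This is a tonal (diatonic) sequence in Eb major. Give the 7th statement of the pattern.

F3 Ab3 C4

The 3-note cells begin on D5, Bb4, G4, Eb4 — each down a 3rd from the last.
Continuing the starts: C4 → Ab3 → F3.
Statement 7 starts on F3 and keeps the same diatonic contour: F3 Ab3 C4.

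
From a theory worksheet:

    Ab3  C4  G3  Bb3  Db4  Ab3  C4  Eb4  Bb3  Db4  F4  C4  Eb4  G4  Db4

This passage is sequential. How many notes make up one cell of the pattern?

15 notes total. Splitting into 5 groups of 3:
Ab3 C4 G3 | Bb3 Db4 Ab3 | C4 Eb4 Bb3 | Db4 F4 C4 | Eb4 G4 Db4
Every group is a transposition up a 2nd of the one before; no shorter unit works.

3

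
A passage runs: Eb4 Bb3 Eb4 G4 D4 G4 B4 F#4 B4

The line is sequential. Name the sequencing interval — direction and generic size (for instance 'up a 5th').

Taking 3-note groups, the heads are Eb4, G4, B4: the pattern moves up a 3rd.
Eb4 to G4 is up a 3rd.

up a 3rd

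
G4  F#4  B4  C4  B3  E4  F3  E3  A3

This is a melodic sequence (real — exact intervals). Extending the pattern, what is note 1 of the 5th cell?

Eb2

With 3-note cells, note 1 of each statement runs G4, C4, F3.
Each moves down a 5th. Continuing: Bb2 → Eb2.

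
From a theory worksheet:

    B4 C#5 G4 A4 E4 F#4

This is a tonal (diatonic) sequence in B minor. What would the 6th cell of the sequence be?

With a 2-note motive the entries are B4, G4, E4, each down a 3rd from the previous.
Extending down a 3rd: C#4 → A3 → F#3.
So cell 6 is F#3 G3.

F#3 G3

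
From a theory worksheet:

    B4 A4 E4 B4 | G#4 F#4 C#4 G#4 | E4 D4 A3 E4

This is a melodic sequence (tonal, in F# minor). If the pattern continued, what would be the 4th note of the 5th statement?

A3

The unit is 4 notes. Position-4 pitches of the 3 shown cells: B4, G#4, E4.
Extending down a 3rd: C#4 → A3.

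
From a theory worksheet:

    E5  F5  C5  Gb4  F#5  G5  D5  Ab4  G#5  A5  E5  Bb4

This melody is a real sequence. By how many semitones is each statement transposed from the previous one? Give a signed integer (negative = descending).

2

Unit = 4 notes; the statements start on E5, F#5, G#5, moving up a 2nd each time.
E5 to F#5 spans +2 semitones.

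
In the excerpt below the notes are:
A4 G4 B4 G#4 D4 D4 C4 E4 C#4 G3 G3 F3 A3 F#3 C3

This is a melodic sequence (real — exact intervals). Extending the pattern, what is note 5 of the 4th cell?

F2

With 5-note cells, note 5 of each statement runs D4, G3, C3.
From C3, down a 5th gives F2.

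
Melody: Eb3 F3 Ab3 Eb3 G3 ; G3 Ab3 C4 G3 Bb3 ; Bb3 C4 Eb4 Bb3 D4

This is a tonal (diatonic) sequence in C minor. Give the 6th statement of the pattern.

The 5-note cells begin on Eb3, G3, Bb3 — each up a 3rd from the last.
Carrying on: D4 → F4 → Ab4.
Statement 6 starts on Ab4 and keeps the same diatonic contour: Ab4 Bb4 D5 Ab4 C5.

Ab4 Bb4 D5 Ab4 C5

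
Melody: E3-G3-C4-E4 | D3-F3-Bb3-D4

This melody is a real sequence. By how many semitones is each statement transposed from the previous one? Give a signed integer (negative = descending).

Unit = 4 notes; the statements start on E3, D3, moving down a 2nd each time.
E3→D3 is 50 − 52 = -2 semitones.

-2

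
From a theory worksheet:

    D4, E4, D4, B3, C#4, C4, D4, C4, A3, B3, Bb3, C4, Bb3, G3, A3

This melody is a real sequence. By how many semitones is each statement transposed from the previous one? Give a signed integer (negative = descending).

Unit = 5 notes; the statements start on D4, C4, Bb3, moving down a 2nd each time.
Counting half-steps from D4 to C4: -2.

-2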